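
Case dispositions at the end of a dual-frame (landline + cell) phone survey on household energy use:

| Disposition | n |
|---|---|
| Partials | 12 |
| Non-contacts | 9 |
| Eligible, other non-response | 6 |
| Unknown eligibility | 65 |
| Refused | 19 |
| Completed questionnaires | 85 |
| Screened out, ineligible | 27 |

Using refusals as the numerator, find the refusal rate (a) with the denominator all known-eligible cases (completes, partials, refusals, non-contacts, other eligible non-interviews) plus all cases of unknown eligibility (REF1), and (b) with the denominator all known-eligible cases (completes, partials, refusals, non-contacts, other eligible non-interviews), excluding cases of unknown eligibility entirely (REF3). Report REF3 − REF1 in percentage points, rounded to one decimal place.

Numerator → 19
Base → 85 + 12 + 19 + 9 + 6 + 65 = 196
REF1 = 19 / 196 = 0.0969
Base → 85 + 12 + 19 + 9 + 6 = 131
REF3 = 19 / 131 = 0.1450
Difference = 14.50 − 9.69 = 4.81 percentage points

4.8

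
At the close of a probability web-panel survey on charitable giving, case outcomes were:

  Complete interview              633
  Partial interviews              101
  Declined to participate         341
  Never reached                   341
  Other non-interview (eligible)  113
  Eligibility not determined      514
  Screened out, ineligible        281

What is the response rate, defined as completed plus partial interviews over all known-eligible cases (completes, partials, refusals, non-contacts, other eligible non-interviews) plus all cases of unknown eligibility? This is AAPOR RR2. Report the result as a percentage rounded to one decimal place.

35.9%

Num: 633 + 101 = 734
Base: 633 + 101 + 341 + 341 + 113 + 514 = 2043
RR2 = 734 / 2043 = 0.3593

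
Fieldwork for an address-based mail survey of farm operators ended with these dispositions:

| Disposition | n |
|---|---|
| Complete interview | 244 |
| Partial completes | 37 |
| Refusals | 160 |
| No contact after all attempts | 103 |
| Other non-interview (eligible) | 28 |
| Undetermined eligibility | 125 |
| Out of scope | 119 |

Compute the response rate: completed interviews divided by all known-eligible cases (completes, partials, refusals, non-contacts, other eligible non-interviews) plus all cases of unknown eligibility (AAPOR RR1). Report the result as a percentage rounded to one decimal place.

Num: 244
Denom: 244 + 37 + 160 + 103 + 28 + 125 = 697
RR1 = 244 / 697 = 0.3501

35.0%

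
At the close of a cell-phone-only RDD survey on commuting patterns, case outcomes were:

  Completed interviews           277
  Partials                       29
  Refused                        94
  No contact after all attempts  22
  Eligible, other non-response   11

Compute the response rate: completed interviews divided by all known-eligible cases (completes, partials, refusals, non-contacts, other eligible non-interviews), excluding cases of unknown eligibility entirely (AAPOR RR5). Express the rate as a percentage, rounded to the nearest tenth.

Numerator = 277
Denominator = 277 + 29 + 94 + 22 + 11 = 433
RR5 = 277 / 433 = 0.6397

64.0%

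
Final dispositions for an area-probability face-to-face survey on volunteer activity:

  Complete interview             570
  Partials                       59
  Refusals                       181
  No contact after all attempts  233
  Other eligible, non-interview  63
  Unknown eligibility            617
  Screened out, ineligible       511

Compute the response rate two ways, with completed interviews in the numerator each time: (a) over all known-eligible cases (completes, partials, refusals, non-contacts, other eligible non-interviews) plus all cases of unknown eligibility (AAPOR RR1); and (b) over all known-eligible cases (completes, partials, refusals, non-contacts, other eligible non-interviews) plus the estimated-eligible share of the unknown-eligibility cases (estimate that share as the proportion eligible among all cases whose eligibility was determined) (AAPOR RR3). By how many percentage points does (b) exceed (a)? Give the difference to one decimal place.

4.2

Top = 570
Denom = 570 + 59 + 181 + 233 + 63 + 617 = 1723
RR1 = 570 / 1723 = 0.3308
Determined eligible = 570 + 59 + 181 + 233 + 63 = 1106
e = 1106 / (1106 + 511) = 1106 / 1617 = 0.6840
Estimated eligible among unknowns = 0.6840 × 617 = 422.03
Denom = 1106 + 422.03 = 1528.03
RR3 = 570 / 1528.03 = 0.3730
Difference = 37.30 − 33.08 = 4.22 percentage points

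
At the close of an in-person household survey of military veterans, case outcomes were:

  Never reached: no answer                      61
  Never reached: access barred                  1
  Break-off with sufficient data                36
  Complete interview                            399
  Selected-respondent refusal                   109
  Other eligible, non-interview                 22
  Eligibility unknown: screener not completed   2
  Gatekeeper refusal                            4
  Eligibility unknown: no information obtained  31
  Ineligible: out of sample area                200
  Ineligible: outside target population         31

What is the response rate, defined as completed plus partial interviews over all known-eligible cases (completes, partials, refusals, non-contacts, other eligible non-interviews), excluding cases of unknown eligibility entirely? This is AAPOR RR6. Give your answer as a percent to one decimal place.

Refusals = 4 + 109 = 113
Never reached = 61 + 1 = 62
Undetermined eligibility = 2 + 31 = 33
Out of scope = 31 + 200 = 231
Num → 399 + 36 = 435
Denominator → 399 + 36 + 113 + 62 + 22 = 632
RR6 = 435 / 632 = 0.6883

68.8%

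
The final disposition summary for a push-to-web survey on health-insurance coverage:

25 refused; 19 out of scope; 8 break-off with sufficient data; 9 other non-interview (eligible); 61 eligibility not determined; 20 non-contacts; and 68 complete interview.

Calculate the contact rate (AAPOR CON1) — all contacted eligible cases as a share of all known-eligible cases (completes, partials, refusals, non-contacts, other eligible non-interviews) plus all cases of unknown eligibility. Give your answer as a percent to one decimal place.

57.6%

Num = 68 + 8 + 25 + 9 = 110
Base = 68 + 8 + 25 + 20 + 9 + 61 = 191
CON1 = 110 / 191 = 0.5759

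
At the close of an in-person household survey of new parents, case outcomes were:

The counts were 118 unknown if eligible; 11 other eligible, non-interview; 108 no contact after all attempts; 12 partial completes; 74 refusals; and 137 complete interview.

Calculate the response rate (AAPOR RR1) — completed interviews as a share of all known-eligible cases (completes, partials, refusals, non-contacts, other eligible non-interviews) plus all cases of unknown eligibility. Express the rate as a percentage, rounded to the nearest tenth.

29.8%

Num → 137
Base → 137 + 12 + 74 + 108 + 11 + 118 = 460
RR1 = 137 / 460 = 0.2978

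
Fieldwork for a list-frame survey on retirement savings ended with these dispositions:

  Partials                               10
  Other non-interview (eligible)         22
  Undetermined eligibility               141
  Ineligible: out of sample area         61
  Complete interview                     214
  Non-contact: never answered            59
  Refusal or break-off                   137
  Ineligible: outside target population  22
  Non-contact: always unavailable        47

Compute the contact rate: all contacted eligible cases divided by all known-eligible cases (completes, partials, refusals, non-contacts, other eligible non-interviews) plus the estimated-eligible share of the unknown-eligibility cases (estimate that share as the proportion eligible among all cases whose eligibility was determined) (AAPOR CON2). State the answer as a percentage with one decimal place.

Non-contacts = 59 + 47 = 106
Screened out, ineligible = 22 + 61 = 83
Top = 214 + 10 + 137 + 22 = 383
Known eligible = 214 + 10 + 137 + 106 + 22 = 489
e = 489 / (489 + 83) = 489 / 572 = 0.8549
Estimated eligible among unknowns = 0.8549 × 141 = 120.54
Base = 489 + 120.54 = 609.54
CON2 = 383 / 609.54 = 0.6283

62.8%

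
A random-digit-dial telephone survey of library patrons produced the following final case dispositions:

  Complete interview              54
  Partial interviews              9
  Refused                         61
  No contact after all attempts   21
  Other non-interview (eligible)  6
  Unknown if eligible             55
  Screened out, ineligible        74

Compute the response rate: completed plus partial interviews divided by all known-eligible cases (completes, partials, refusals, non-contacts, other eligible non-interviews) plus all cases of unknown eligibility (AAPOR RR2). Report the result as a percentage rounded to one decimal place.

Num → 54 + 9 = 63
Denom → 54 + 9 + 61 + 21 + 6 + 55 = 206
RR2 = 63 / 206 = 0.3058

30.6%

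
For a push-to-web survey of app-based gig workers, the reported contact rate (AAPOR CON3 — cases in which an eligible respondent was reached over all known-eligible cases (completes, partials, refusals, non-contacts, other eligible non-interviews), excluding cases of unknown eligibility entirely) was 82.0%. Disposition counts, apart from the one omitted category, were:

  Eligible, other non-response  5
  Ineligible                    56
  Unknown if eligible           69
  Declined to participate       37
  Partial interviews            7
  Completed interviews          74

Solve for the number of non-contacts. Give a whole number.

27

Num: 74 + 7 + 37 + 5 = 123
CON3 = 123 / D = 0.820
D = 123 / 0.820 = 150.0
Remaining denominator categories sum to 123
non-contacts = 150.0 − 123 ≈ 27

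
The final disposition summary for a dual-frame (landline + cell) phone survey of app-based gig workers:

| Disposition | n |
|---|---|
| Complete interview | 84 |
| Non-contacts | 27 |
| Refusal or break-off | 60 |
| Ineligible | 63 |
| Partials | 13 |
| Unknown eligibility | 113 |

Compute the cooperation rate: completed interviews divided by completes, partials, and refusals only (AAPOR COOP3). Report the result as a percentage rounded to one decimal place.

Top = 84
Base = 84 + 13 + 60 = 157
COOP3 = 84 / 157 = 0.5350

53.5%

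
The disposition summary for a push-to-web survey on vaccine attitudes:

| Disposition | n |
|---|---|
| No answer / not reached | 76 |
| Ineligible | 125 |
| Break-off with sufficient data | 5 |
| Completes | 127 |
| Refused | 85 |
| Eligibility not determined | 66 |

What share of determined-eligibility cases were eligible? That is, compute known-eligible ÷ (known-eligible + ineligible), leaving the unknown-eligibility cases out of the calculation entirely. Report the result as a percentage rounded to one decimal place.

70.1%

Known eligible → 127 + 5 + 85 + 76 = 293
e = 293 / (293 + 125) = 293 / 418 = 0.7010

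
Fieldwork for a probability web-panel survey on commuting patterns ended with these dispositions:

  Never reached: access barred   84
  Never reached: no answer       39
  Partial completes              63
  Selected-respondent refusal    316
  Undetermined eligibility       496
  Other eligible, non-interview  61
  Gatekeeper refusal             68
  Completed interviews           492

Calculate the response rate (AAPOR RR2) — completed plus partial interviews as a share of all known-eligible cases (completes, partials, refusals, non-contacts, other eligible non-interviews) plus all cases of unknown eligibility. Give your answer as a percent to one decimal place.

Refusal or break-off = 68 + 316 = 384
No answer / not reached = 39 + 84 = 123
Numerator: 492 + 63 = 555
Denom: 492 + 63 + 384 + 123 + 61 + 496 = 1619
RR2 = 555 / 1619 = 0.3428

34.3%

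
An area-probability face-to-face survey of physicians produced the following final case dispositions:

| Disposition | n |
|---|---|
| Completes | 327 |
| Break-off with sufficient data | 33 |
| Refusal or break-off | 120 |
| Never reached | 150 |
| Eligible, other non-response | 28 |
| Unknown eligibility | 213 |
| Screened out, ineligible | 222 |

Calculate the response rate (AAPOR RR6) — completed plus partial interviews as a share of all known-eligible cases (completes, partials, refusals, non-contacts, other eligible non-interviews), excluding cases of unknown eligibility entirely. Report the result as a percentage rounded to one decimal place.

Top = 327 + 33 = 360
Denominator = 327 + 33 + 120 + 150 + 28 = 658
RR6 = 360 / 658 = 0.5471

54.7%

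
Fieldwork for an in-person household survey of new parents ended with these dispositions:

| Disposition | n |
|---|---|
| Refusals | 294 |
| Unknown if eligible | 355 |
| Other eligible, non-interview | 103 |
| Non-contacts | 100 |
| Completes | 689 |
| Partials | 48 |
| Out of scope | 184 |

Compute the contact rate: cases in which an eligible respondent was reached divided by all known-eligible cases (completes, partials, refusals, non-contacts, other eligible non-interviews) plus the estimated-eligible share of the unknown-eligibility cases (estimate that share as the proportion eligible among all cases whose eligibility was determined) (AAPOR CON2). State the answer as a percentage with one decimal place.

73.5%

Num: 689 + 48 + 294 + 103 = 1134
Known eligible: 689 + 48 + 294 + 100 + 103 = 1234
e = 1234 / (1234 + 184) = 1234 / 1418 = 0.8702
Estimated eligible among unknowns: 0.8702 × 355 = 308.92
Denominator: 1234 + 308.92 = 1542.92
CON2 = 1134 / 1542.92 = 0.7350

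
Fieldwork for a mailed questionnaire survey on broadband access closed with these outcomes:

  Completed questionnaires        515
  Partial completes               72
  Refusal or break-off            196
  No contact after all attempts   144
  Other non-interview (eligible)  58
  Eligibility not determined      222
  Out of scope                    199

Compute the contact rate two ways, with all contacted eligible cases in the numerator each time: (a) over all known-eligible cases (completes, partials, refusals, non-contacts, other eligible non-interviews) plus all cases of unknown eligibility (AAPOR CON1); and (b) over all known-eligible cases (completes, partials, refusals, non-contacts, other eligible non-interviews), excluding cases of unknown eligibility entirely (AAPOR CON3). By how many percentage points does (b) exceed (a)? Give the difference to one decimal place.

15.7

Top → 515 + 72 + 196 + 58 = 841
Denom → 515 + 72 + 196 + 144 + 58 + 222 = 1207
CON1 = 841 / 1207 = 0.6968
Denom → 515 + 72 + 196 + 144 + 58 = 985
CON3 = 841 / 985 = 0.8538
Difference = 85.38 − 69.68 = 15.70 percentage points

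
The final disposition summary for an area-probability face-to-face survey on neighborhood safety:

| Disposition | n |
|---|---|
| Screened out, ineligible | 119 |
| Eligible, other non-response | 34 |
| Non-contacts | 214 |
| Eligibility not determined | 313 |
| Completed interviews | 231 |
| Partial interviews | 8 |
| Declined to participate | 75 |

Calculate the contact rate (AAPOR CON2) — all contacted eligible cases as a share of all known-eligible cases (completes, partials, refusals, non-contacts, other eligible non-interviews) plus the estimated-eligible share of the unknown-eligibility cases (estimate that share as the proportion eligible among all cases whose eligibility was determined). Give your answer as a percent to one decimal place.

42.4%

Top = 231 + 8 + 75 + 34 = 348
Determined eligible = 231 + 8 + 75 + 214 + 34 = 562
e = 562 / (562 + 119) = 562 / 681 = 0.8253
Eligible share of unknowns = 0.8253 × 313 = 258.32
Denom = 562 + 258.32 = 820.32
CON2 = 348 / 820.32 = 0.4242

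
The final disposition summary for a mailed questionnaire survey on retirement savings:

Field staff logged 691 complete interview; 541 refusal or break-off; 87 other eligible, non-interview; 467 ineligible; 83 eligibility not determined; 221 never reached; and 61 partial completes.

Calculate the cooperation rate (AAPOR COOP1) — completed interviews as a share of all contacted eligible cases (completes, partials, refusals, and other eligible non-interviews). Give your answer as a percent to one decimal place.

Numerator = 691
Denominator = 691 + 61 + 541 + 87 = 1380
COOP1 = 691 / 1380 = 0.5007

50.1%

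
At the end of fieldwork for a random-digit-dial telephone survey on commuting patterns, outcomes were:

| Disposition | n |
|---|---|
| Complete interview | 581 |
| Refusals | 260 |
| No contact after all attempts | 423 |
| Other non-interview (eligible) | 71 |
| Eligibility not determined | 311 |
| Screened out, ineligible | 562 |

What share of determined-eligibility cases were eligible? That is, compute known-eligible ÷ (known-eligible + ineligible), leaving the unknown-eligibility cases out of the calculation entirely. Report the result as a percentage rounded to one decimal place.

Known eligible → 581 + 260 + 423 + 71 = 1335
e = 1335 / (1335 + 562) = 1335 / 1897 = 0.7037

70.4%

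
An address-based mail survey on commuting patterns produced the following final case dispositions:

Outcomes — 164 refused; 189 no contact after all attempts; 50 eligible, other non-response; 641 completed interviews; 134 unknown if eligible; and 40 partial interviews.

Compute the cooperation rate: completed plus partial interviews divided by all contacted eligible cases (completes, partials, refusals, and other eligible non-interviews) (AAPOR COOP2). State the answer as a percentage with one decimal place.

76.1%

Num: 641 + 40 = 681
Denominator: 641 + 40 + 164 + 50 = 895
COOP2 = 681 / 895 = 0.7609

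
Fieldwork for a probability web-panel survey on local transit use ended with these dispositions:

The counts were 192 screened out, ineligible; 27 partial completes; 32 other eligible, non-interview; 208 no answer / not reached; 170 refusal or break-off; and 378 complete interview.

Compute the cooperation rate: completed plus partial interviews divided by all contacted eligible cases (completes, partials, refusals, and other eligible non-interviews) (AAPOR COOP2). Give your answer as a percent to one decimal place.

66.7%

Num: 378 + 27 = 405
Denominator: 378 + 27 + 170 + 32 = 607
COOP2 = 405 / 607 = 0.6672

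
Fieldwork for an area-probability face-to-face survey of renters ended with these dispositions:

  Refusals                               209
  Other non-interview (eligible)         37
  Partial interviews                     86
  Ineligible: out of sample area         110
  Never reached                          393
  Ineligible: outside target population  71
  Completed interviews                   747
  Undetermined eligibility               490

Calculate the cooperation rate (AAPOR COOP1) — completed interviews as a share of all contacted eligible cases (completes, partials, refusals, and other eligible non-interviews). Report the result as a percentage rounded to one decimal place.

Ineligible = 71 + 110 = 181
Numerator: 747
Denom: 747 + 86 + 209 + 37 = 1079
COOP1 = 747 / 1079 = 0.6923

69.2%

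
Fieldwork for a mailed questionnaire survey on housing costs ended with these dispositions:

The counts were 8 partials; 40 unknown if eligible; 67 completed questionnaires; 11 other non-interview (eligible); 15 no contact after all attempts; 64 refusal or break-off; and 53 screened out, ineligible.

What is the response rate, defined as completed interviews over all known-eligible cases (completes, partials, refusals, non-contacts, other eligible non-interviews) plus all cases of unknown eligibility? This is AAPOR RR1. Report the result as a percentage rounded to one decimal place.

Top → 67
Denominator → 67 + 8 + 64 + 15 + 11 + 40 = 205
RR1 = 67 / 205 = 0.3268

32.7%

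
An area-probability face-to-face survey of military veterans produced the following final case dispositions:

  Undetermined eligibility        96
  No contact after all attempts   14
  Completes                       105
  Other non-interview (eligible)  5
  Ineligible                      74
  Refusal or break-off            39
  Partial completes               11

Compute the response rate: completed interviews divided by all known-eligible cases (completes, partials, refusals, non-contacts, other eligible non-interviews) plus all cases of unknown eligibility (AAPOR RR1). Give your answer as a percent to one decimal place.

Numerator: 105
Denom: 105 + 11 + 39 + 14 + 5 + 96 = 270
RR1 = 105 / 270 = 0.3889

38.9%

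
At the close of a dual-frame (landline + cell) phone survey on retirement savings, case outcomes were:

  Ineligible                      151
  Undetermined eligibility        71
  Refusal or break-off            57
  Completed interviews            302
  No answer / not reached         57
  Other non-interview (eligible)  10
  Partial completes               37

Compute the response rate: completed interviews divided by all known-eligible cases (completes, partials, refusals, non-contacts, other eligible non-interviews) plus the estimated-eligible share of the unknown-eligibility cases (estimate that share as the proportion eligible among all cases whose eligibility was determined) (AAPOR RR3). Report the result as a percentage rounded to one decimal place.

58.5%

Top → 302
Eligible (known) → 302 + 37 + 57 + 57 + 10 = 463
e = 463 / (463 + 151) = 463 / 614 = 0.7541
Eligible share of unknowns → 0.7541 × 71 = 53.54
Base → 463 + 53.54 = 516.54
RR3 = 302 / 516.54 = 0.5847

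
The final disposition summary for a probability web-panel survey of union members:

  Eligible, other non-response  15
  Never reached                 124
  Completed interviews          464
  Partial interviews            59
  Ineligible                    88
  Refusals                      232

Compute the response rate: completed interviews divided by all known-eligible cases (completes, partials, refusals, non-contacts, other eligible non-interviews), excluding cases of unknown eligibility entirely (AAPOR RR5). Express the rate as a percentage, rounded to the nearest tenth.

Num → 464
Denominator → 464 + 59 + 232 + 124 + 15 = 894
RR5 = 464 / 894 = 0.5190

51.9%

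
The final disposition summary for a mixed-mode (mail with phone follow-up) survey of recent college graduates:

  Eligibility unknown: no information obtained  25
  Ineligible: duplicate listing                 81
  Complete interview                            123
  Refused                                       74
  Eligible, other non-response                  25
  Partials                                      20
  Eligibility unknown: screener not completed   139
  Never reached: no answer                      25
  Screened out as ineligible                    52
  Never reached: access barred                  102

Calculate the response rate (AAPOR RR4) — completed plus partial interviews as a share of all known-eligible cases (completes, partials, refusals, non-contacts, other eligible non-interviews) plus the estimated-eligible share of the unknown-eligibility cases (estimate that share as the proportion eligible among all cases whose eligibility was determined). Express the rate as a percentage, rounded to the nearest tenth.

Never reached = 25 + 102 = 127
Unknown eligibility = 139 + 25 = 164
Ineligible = 52 + 81 = 133
Num = 123 + 20 = 143
Determined eligible = 123 + 20 + 74 + 127 + 25 = 369
e = 369 / (369 + 133) = 369 / 502 = 0.7351
Eligible share of unknowns = 0.7351 × 164 = 120.56
Denominator = 369 + 120.56 = 489.56
RR4 = 143 / 489.56 = 0.2921

29.2%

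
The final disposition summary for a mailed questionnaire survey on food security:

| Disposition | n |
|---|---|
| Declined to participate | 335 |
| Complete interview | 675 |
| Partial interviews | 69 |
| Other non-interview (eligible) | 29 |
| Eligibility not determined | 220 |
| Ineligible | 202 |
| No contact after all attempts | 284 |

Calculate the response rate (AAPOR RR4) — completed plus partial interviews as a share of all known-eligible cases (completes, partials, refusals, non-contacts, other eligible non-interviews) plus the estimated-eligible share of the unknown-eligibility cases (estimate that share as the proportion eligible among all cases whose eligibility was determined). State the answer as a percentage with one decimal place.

47.0%

Num: 675 + 69 = 744
Known eligible: 675 + 69 + 335 + 284 + 29 = 1392
e = 1392 / (1392 + 202) = 1392 / 1594 = 0.8733
Estimated eligible among unknowns: 0.8733 × 220 = 192.13
Denominator: 1392 + 192.13 = 1584.13
RR4 = 744 / 1584.13 = 0.4697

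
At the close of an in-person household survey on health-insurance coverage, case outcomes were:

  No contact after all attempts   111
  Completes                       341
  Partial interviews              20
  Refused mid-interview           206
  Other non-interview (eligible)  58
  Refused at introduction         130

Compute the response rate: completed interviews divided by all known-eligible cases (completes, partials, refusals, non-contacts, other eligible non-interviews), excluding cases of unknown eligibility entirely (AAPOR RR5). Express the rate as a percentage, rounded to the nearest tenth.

39.4%

Refusal or break-off = 130 + 206 = 336
Numerator → 341
Denominator → 341 + 20 + 336 + 111 + 58 = 866
RR5 = 341 / 866 = 0.3938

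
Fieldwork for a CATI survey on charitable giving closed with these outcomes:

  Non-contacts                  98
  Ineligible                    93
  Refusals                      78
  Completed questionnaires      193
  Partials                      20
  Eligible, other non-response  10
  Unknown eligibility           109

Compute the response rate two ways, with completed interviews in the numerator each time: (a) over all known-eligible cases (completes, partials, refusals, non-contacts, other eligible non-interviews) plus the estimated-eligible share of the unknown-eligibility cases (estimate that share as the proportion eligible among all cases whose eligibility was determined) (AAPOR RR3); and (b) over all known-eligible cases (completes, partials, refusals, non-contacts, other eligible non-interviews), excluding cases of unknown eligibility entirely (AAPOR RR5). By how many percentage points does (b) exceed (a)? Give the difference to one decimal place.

8.8

Num → 193
Eligible (known) → 193 + 20 + 78 + 98 + 10 = 399
e = 399 / (399 + 93) = 399 / 492 = 0.8110
Eligible share of unknowns → 0.8110 × 109 = 88.40
Denominator → 399 + 88.40 = 487.40
RR3 = 193 / 487.40 = 0.3960
Denominator → 193 + 20 + 78 + 98 + 10 = 399
RR5 = 193 / 399 = 0.4837
Difference = 48.37 − 39.60 = 8.77 percentage points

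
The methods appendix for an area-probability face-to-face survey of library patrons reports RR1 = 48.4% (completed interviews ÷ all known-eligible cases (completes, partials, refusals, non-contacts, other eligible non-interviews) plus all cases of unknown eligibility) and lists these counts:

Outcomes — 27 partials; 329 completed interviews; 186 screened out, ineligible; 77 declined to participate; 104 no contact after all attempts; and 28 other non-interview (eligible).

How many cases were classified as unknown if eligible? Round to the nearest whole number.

RR1 = 329 / D = 0.484
D = 329 / 0.484 = 679.8
Other denominator terms total 565
unknown if eligible = 679.8 − 565 ≈ 115

115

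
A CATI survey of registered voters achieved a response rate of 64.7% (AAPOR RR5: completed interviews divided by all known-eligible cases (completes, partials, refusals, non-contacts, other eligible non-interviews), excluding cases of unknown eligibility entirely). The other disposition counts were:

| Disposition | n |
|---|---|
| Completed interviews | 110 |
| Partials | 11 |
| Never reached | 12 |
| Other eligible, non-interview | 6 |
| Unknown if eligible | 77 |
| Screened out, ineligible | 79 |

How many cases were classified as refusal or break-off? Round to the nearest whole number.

31

RR5 = 110 / D = 0.647
D = 110 / 0.647 = 170.0
Other denominator terms total 139
refusal or break-off = 170.0 − 139 ≈ 31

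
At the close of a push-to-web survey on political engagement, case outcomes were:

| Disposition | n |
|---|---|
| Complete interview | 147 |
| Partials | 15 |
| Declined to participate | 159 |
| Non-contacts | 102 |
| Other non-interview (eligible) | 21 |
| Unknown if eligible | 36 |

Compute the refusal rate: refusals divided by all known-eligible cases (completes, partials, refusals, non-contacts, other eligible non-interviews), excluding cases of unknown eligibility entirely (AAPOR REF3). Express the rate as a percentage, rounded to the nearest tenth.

Numerator: 159
Denominator: 147 + 15 + 159 + 102 + 21 = 444
REF3 = 159 / 444 = 0.3581

35.8%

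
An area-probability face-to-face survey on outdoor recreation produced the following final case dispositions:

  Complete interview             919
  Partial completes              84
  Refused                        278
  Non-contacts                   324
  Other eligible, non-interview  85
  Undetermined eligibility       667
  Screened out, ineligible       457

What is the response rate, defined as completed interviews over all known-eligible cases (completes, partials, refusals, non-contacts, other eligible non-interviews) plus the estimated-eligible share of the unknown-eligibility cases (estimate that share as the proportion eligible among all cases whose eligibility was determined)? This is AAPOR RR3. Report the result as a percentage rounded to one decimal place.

41.5%

Top = 919
Eligible (known) = 919 + 84 + 278 + 324 + 85 = 1690
e = 1690 / (1690 + 457) = 1690 / 2147 = 0.7871
Eligible share of unknowns = 0.7871 × 667 = 525.00
Denominator = 1690 + 525.00 = 2215.00
RR3 = 919 / 2215.00 = 0.4149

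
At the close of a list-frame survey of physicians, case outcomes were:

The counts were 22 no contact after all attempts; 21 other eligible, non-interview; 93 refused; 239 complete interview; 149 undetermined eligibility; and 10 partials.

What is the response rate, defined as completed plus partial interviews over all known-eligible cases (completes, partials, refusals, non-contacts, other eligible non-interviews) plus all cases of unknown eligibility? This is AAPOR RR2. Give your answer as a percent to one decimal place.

Numerator → 239 + 10 = 249
Denom → 239 + 10 + 93 + 22 + 21 + 149 = 534
RR2 = 249 / 534 = 0.4663

46.6%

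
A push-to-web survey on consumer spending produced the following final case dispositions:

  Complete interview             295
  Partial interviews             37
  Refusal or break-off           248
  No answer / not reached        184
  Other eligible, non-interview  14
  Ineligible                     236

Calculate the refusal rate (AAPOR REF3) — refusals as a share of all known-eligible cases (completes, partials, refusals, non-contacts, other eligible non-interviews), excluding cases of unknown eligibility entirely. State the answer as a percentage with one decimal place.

Num → 248
Denom → 295 + 37 + 248 + 184 + 14 = 778
REF3 = 248 / 778 = 0.3188

31.9%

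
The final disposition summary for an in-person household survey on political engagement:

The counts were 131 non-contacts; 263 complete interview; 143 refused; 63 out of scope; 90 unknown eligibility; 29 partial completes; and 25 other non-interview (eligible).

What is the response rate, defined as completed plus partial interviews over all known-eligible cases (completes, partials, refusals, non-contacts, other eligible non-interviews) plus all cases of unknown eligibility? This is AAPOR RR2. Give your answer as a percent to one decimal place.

42.9%

Num → 263 + 29 = 292
Denom → 263 + 29 + 143 + 131 + 25 + 90 = 681
RR2 = 292 / 681 = 0.4288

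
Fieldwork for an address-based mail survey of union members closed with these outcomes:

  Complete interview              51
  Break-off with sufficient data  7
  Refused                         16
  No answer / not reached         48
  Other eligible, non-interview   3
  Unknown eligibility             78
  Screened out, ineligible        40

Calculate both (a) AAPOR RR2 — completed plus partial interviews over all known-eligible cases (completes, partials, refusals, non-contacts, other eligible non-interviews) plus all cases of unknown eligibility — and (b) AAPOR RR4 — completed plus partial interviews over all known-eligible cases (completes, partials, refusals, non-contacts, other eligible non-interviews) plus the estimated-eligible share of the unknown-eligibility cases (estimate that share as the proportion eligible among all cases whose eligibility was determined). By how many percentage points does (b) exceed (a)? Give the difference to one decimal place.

Num → 51 + 7 = 58
Denominator → 51 + 7 + 16 + 48 + 3 + 78 = 203
RR2 = 58 / 203 = 0.2857
Determined eligible → 51 + 7 + 16 + 48 + 3 = 125
e = 125 / (125 + 40) = 125 / 165 = 0.7576
Estimated eligible among unknowns → 0.7576 × 78 = 59.09
Denominator → 125 + 59.09 = 184.09
RR4 = 58 / 184.09 = 0.3151
Difference = 31.51 − 28.57 = 2.94 percentage points

2.9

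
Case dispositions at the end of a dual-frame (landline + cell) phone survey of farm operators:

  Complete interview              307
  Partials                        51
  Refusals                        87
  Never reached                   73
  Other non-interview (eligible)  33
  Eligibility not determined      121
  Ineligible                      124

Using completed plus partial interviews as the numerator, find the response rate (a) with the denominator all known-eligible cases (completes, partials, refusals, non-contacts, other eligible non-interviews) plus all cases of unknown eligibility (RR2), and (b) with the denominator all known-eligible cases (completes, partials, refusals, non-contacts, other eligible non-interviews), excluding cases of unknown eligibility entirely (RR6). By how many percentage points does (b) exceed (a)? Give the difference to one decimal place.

11.7

Num → 307 + 51 = 358
Denominator → 307 + 51 + 87 + 73 + 33 + 121 = 672
RR2 = 358 / 672 = 0.5327
Denominator → 307 + 51 + 87 + 73 + 33 = 551
RR6 = 358 / 551 = 0.6497
Difference = 64.97 − 53.27 = 11.70 percentage points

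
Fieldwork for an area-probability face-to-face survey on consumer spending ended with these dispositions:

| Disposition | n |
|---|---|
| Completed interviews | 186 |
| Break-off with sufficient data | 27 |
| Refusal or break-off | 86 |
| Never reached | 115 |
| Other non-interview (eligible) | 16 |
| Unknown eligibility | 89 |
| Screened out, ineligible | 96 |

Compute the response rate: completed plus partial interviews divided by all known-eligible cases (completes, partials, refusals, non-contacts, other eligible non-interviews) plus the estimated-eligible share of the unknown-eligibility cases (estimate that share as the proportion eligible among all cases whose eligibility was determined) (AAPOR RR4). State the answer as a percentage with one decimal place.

42.4%

Num → 186 + 27 = 213
Determined eligible → 186 + 27 + 86 + 115 + 16 = 430
e = 430 / (430 + 96) = 430 / 526 = 0.8175
Eligible share of unknowns → 0.8175 × 89 = 72.76
Denom → 430 + 72.76 = 502.76
RR4 = 213 / 502.76 = 0.4237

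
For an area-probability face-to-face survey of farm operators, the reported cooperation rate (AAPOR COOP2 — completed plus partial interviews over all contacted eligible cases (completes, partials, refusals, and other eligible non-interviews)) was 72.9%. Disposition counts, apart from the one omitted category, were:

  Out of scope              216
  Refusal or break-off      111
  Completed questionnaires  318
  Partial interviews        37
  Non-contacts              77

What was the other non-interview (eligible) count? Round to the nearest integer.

21

Top = 318 + 37 = 355
COOP2 = 355 / D = 0.729
D = 355 / 0.729 = 487.0
Rest of base = 466
other non-interview (eligible) = 487.0 − 466 ≈ 21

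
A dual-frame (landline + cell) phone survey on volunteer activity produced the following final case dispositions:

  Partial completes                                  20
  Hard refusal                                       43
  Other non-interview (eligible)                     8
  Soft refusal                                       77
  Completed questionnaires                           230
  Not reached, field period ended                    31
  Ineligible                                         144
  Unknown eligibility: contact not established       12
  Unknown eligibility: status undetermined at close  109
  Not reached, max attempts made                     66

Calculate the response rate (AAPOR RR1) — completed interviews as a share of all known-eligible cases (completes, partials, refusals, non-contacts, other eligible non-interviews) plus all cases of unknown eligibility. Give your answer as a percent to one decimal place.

38.6%

Refusal or break-off = 43 + 77 = 120
Non-contacts = 31 + 66 = 97
Undetermined eligibility = 12 + 109 = 121
Num → 230
Denom → 230 + 20 + 120 + 97 + 8 + 121 = 596
RR1 = 230 / 596 = 0.3859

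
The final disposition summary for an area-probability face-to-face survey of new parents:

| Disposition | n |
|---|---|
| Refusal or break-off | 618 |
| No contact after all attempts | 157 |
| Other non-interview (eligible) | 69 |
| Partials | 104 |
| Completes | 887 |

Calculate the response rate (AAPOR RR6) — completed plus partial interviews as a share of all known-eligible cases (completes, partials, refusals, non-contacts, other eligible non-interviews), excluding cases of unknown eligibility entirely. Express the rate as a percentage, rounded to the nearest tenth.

Numerator: 887 + 104 = 991
Base: 887 + 104 + 618 + 157 + 69 = 1835
RR6 = 991 / 1835 = 0.5401

54.0%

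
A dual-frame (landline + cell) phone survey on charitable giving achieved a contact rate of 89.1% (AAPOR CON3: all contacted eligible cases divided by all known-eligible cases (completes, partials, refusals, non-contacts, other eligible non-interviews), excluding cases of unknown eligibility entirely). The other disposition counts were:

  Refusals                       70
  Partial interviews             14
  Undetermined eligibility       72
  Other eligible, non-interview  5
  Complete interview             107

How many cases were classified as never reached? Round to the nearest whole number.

Top: 107 + 14 + 70 + 5 = 196
CON3 = 196 / D = 0.891
D = 196 / 0.891 = 220.0
Other denominator terms total 196
never reached = 220.0 − 196 ≈ 24

24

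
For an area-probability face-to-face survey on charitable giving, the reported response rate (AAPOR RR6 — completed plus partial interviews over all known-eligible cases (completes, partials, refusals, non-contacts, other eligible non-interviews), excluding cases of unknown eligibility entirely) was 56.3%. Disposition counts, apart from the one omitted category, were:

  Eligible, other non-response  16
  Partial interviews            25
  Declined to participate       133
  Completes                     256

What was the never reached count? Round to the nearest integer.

Numerator = 256 + 25 = 281
RR6 = 281 / D = 0.563
D = 281 / 0.563 = 499.1
Rest of base = 430
never reached = 499.1 − 430 ≈ 69

69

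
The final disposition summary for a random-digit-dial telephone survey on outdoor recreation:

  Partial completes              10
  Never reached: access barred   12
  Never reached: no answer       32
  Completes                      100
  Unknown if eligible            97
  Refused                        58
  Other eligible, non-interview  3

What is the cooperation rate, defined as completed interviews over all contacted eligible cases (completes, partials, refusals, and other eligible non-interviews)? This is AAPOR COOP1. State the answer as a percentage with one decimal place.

58.5%

Non-contacts = 32 + 12 = 44
Numerator → 100
Base → 100 + 10 + 58 + 3 = 171
COOP1 = 100 / 171 = 0.5848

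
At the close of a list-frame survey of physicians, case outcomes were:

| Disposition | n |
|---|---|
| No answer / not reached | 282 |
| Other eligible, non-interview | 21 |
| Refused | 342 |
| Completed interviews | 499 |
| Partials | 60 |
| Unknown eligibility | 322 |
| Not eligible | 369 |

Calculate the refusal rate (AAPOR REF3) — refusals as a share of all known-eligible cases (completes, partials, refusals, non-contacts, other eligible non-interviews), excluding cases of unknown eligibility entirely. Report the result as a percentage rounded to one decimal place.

Num → 342
Denom → 499 + 60 + 342 + 282 + 21 = 1204
REF3 = 342 / 1204 = 0.2841

28.4%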